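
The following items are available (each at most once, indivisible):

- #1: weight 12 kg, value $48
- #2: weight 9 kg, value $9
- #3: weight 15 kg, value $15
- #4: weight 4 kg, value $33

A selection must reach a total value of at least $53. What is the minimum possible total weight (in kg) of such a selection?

Subsets with value ≥ 53, sorted by total weight:
- #1+#4: weight 16, value 81
- #1+#2: weight 21, value 57
Minimum weight: 16 kg.

16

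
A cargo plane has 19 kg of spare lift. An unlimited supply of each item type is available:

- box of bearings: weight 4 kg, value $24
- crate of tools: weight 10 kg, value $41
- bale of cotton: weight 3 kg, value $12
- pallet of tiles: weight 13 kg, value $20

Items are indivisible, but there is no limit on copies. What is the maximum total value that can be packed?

$108

Best value-per-unit is box of bearings at 24/4; filling with it alone gives 4×24 = 96.
Optimal mix: 4×box of bearings + 1×bale of cotton → weight 19, value 108.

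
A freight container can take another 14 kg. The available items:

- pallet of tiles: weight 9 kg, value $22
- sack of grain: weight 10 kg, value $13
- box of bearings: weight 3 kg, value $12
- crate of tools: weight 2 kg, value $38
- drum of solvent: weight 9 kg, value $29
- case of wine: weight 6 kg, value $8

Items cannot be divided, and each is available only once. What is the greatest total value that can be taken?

$79

Check high-value combinations within 14 kg:
- box of bearings+crate of tools+drum of solvent: weight 3+2+9=14, value 12+38+29=79
- pallet of tiles+box of bearings+crate of tools: weight 9+3+2=14, value 22+12+38=72
- crate of tools+drum of solvent: weight 2+9=11, value 38+29=67
Best: $79.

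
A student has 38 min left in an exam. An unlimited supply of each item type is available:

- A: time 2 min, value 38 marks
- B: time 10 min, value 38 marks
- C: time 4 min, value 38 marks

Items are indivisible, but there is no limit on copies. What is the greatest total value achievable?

722 marks

Best value-per-unit is A at 38/2, and filling with it alone uses time 19×2=38. No mix of the others beats 19×38 = 722.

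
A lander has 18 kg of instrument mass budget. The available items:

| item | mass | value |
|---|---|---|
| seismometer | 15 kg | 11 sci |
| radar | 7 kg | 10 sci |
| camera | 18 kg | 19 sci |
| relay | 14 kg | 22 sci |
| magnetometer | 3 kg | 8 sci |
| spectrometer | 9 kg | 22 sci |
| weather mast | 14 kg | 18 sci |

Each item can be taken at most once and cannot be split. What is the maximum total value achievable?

Check high-value combinations within 18 kg:
- radar+spectrometer: mass 7+9=16, value 10+22=32
- magnetometer+spectrometer: mass 3+9=12, value 8+22=30
- relay+magnetometer: mass 14+3=17, value 22+8=30
- magnetometer+weather mast: mass 3+14=17, value 8+18=26
Best: 32 sci.

32 sci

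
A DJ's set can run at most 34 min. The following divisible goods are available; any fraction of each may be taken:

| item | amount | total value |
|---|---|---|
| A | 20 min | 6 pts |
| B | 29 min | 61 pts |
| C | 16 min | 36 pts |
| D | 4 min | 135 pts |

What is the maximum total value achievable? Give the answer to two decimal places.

200.45

Take in order of value per unit:
- D (135/4 per unit): all 4 → value 135, running total 135.00
- C (36/16 per unit): all 16 → value 36, running total 171.00
- B (61/29 per unit): 14 of 29 → value 14×61/29 = 29.4483, running total 200.45
Total 200.45.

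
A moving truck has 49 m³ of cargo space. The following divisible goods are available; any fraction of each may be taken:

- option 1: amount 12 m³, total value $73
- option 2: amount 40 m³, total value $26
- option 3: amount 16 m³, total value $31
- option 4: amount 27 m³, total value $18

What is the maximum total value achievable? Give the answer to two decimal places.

118.00

Take in order of value per unit:
- option 1 (73/12 per unit): all 12 → value 73, running total 73.00
- option 3 (31/16 per unit): all 16 → value 31, running total 104.00
- option 4 (18/27 per unit): 21 of 27 → value 21×18/27 = 14.0000, running total 118.00
Total 118.00.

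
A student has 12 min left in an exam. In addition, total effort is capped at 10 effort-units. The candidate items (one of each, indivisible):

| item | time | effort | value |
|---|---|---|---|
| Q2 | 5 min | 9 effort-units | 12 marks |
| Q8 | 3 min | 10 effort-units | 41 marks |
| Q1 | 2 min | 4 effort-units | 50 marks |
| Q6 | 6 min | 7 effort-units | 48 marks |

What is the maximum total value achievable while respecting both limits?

Feasible sets respecting both limits:
- Q1: time 2, effort 4, value 50
- Q6: time 6, effort 7, value 48
- Q8: time 3, effort 10, value 41
- Q2: time 5, effort 9, value 12
Best: 50 marks.

50 marks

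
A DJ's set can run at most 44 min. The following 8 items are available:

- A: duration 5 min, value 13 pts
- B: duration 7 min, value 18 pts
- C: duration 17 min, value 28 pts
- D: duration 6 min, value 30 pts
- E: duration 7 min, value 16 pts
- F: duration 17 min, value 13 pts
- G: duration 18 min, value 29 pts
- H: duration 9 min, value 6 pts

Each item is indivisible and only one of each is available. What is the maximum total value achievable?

Check high-value combinations within 44 min:
- A+B+D+E+G: duration 5+7+6+7+18=43, value 13+18+30+16+29=106
- A+B+C+D+E: duration 5+7+17+6+7=42, value 13+18+28+30+16=105
- A+B+C+D+H: duration 5+7+17+6+9=44, value 13+18+28+30+6=95
- B+D+E+G: duration 7+6+7+18=38, value 18+30+16+29=93
Best: 106 pts.

106 pts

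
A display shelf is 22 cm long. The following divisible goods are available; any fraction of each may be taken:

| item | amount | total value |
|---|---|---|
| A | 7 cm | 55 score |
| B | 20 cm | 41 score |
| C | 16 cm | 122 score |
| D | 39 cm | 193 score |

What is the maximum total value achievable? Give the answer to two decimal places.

169.38

Take in order of value per unit:
- A (55/7 per unit): all 7 → value 55, running total 55.00
- C (122/16 per unit): 15 of 16 → value 15×122/16 = 114.3750, running total 169.38
Total 169.38.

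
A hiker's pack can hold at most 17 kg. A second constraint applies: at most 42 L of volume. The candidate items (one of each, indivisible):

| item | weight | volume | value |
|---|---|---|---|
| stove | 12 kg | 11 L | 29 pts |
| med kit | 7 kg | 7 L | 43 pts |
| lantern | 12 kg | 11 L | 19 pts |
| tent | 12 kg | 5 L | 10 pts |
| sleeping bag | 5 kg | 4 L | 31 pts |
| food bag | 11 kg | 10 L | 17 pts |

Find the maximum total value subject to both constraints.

74 pts

Feasible sets respecting both limits:
- med kit+sleeping bag: weight 12, volume 11, value 74
- stove+sleeping bag: weight 17, volume 15, value 60
- lantern+sleeping bag: weight 17, volume 15, value 50
- sleeping bag+food bag: weight 16, volume 14, value 48
Best: 74 pts.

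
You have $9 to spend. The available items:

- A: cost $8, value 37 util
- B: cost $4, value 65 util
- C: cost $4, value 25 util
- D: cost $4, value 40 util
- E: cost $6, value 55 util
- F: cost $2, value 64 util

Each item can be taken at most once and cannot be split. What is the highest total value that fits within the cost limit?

129 util

Check high-value combinations within $9:
- B+F: cost 4+2=6, value 65+64=129
- E+F: cost 6+2=8, value 55+64=119
- B+D: cost 4+4=8, value 65+40=105
Best: 129 util.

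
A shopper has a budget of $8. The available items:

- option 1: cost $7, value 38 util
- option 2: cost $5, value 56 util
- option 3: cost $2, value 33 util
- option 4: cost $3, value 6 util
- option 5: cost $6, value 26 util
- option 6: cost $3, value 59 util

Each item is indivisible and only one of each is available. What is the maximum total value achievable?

Check high-value combinations within $8:
- option 2+option 6: cost 5+3=8, value 56+59=115
- option 3+option 4+option 6: cost 2+3+3=8, value 33+6+59=98
- option 3+option 6: cost 2+3=5, value 33+59=92
- option 2+option 3: cost 5+2=7, value 56+33=89
Best: 115 util.

115 util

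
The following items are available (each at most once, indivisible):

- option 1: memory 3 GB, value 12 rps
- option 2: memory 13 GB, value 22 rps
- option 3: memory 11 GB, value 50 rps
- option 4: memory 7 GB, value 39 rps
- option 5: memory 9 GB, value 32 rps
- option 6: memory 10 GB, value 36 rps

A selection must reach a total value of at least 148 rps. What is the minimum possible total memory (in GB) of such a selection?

37

Subsets with value ≥ 148, sorted by total memory:
- option 3+option 4+option 5+option 6: memory 37, value 157
- option 1+option 3+option 4+option 5+option 6: memory 40, value 169
- option 1+option 2+option 3+option 4+option 5: memory 43, value 155
- option 1+option 2+option 3+option 4+option 6: memory 44, value 159
Minimum memory: 37 GB.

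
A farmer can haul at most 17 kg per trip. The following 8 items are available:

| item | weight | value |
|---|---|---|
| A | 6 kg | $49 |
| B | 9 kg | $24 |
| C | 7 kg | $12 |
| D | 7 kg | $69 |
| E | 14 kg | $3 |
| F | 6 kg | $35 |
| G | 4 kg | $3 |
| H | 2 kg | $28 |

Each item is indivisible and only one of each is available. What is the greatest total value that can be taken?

$146

This is a 0/1 knapsack; check combinations near the capacity.
- A+D+H: weight 6+7+2=15, value 49+69+28=146
- D+F+H: weight 7+6+2=15, value 69+35+28=132
- A+D+G: weight 6+7+4=17, value 49+69+3=121
Best: $146.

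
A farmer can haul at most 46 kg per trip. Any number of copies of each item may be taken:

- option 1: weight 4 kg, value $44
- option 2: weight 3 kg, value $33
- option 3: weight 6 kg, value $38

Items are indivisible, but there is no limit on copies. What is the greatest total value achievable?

$506

Best value-per-unit is option 1 at 44/4; filling with it alone gives 11×44 = 484.
Optimal mix: 10×option 1 + 2×option 2 → weight 46, value 506.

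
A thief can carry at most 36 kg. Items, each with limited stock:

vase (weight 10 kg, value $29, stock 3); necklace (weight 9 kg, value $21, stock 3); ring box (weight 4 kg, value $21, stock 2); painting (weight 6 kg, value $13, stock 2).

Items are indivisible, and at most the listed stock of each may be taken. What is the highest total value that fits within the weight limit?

$113

Top feasible selections:
- 2×vase + 2×ring box + 1×painting: weight 34, value 113
- 1×vase + 2×necklace + 2×ring box: weight 36, value 113
- 3×vase + 1×ring box: weight 34, value 108
Best: $113.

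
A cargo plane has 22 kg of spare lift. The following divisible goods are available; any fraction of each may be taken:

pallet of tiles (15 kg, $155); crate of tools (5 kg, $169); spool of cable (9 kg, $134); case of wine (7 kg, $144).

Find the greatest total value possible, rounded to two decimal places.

457.33

Take in order of value per unit:
- crate of tools (169/5 per unit): all 5 → value 169, running total 169.00
- case of wine (144/7 per unit): all 7 → value 144, running total 313.00
- spool of cable (134/9 per unit): all 9 → value 134, running total 447.00
- pallet of tiles (155/15 per unit): 1 of 15 → value 1×155/15 = 10.3333, running total 457.33
Total 457.33.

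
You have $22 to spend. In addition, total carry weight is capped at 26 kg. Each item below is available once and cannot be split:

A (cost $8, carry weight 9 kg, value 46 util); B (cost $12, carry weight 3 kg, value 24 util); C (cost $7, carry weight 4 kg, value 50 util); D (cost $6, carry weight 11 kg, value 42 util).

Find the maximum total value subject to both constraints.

Feasible sets respecting both limits:
- A+C+D: cost 21, carry weight 24, value 138
- A+C: cost 15, carry weight 13, value 96
- C+D: cost 13, carry weight 15, value 92
Best: 138 util.

138 util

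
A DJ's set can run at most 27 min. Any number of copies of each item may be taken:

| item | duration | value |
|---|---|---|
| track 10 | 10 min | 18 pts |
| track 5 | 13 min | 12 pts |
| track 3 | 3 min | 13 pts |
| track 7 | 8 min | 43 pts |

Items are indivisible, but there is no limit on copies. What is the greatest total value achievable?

142 pts

Best value-per-unit is track 7 at 43/8; filling with it alone gives 3×43 = 129.
Optimal mix: 1×track 3 + 3×track 7 → duration 27, value 142.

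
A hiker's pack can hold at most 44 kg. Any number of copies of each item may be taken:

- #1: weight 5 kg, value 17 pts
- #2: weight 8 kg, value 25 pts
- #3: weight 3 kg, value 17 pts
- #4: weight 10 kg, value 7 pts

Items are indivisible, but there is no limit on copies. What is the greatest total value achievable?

238 pts

Best value-per-unit is #3 at 17/3; filling with it alone gives 14×17 = 238.
Optimal mix: 1×#1 + 13×#3 → weight 44, value 238.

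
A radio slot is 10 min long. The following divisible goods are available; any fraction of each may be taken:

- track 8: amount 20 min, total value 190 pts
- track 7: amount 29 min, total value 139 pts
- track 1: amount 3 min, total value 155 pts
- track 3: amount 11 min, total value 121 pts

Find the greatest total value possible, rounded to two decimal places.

232.00

Take in order of value per unit:
- track 1 (155/3 per unit): all 3 → value 155, running total 155.00
- track 3 (121/11 per unit): 7 of 11 → value 7×121/11 = 77.0000, running total 232.00
Total 232.00.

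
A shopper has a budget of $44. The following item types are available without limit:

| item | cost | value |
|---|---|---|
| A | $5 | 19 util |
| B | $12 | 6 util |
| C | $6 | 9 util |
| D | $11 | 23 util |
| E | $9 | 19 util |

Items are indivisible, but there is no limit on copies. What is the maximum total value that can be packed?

152 util

Best value-per-unit is A at 19/5, and filling with it alone uses cost 8×5=40. No mix of the others beats 8×19 = 152.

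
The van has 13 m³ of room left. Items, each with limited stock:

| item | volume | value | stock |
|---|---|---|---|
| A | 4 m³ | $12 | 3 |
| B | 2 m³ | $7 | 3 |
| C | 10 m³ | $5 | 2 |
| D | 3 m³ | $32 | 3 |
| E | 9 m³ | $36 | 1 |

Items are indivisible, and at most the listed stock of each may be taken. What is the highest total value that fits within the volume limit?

Best selections within volume 13 and stock limits:
- 2×B + 3×D: volume 13, value 110
- 1×A + 3×D: volume 13, value 108
Best: $110.

$110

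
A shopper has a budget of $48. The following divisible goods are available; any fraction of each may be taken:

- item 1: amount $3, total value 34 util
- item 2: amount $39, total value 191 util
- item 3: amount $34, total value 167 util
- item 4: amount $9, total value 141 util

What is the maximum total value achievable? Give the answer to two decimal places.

351.79

Take in order of value per unit:
- item 4 (141/9 per unit): all 9 → value 141, running total 141.00
- item 1 (34/3 per unit): all 3 → value 34, running total 175.00
- item 3 (167/34 per unit): all 34 → value 167, running total 342.00
- item 2 (191/39 per unit): 2 of 39 → value 2×191/39 = 9.7949, running total 351.79
Total 351.79.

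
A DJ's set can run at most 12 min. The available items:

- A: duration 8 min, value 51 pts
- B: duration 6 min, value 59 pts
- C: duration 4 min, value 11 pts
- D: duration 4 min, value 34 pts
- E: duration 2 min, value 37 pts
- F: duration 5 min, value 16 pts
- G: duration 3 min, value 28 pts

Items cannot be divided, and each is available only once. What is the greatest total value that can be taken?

This is a 0/1 knapsack; check combinations near the capacity.
- B+D+E: duration 6+4+2=12, value 59+34+37=130
- B+E+G: duration 6+2+3=11, value 59+37+28=124
- B+C+E: duration 6+4+2=12, value 59+11+37=107
Best: 130 pts.

130 pts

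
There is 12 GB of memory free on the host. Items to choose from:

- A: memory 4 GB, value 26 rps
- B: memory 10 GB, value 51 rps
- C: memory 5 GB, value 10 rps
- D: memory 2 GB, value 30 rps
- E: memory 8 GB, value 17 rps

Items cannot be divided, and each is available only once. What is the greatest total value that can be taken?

Check high-value combinations within 12 GB:
- B+D: memory 10+2=12, value 51+30=81
- A+C+D: memory 4+5+2=11, value 26+10+30=66
- A+D: memory 4+2=6, value 26+30=56
- B: memory 10, value 51
Best: 81 rps.

81 rps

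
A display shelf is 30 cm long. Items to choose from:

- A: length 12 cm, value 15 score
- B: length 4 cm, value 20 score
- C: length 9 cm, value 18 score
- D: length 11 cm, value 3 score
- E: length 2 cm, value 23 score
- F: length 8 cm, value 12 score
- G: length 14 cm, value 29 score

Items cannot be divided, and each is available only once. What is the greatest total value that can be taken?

90 score

Check high-value combinations within 30 cm:
- B+C+E+G: length 4+9+2+14=29, value 20+18+23+29=90
- B+E+F+G: length 4+2+8+14=28, value 20+23+12+29=84
- A+B+C+E: length 12+4+9+2=27, value 15+20+18+23=76
- B+C+E+F: length 4+9+2+8=23, value 20+18+23+12=73
Best: 90 score.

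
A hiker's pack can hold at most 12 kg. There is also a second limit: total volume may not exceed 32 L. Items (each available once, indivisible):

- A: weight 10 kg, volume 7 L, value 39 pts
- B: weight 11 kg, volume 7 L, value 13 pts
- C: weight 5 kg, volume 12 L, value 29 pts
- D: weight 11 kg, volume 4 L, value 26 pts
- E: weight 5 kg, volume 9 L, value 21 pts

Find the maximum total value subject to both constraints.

Feasible sets respecting both limits:
- C+E: weight 10, volume 21, value 50
- A: weight 10, volume 7, value 39
- C: weight 5, volume 12, value 29
- D: weight 11, volume 4, value 26
Best: 50 pts.

50 pts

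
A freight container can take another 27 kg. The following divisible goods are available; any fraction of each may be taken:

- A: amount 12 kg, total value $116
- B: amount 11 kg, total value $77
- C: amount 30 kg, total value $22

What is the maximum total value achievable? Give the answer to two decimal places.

195.93

Take in order of value per unit:
- A (116/12 per unit): all 12 → value 116, running total 116.00
- B (77/11 per unit): all 11 → value 77, running total 193.00
- C (22/30 per unit): 4 of 30 → value 4×22/30 = 2.9333, running total 195.93
Total 195.93.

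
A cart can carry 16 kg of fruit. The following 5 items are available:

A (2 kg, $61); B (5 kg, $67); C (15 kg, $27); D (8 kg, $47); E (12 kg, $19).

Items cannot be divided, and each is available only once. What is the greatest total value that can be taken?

Check high-value combinations within 16 kg:
- A+B+D: weight 2+5+8=15, value 61+67+47=175
- A+B: weight 2+5=7, value 61+67=128
- B+D: weight 5+8=13, value 67+47=114
- A+D: weight 2+8=10, value 61+47=108
- A+E: weight 2+12=14, value 61+19=80
Best: $175.

$175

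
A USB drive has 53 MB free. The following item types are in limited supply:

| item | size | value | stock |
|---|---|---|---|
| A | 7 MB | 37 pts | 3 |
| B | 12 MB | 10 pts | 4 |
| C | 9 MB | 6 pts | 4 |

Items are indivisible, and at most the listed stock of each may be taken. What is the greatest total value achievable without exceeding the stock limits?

Top feasible selections:
- 3×A + 1×B + 2×C: size 51, value 133
- 3×A + 2×B: size 45, value 131
- 3×A + 3×C: size 48, value 129
- 3×A + 1×B + 1×C: size 42, value 127
Best: 133 pts.

133 pts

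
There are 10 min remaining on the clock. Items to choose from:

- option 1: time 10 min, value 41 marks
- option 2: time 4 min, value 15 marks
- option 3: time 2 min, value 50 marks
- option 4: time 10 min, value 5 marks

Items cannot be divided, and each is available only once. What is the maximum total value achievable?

Check high-value combinations within 10 min:
- option 2+option 3: time 4+2=6, value 15+50=65
- option 3: time 2, value 50
- option 1: time 10, value 41
Best: 65 marks.

65 marks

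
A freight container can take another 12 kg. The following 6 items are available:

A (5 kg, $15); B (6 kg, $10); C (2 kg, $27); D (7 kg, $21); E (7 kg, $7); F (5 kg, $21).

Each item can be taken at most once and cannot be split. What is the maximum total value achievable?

Check high-value combinations within 12 kg:
- A+C+F: weight 5+2+5=12, value 15+27+21=63
- C+F: weight 2+5=7, value 27+21=48
- C+D: weight 2+7=9, value 27+21=48
Best: $63.

$63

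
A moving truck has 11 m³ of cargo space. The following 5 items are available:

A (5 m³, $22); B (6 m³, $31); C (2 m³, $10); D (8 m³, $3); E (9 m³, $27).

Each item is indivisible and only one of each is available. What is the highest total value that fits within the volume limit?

$53

Check high-value combinations within 11 m³:
- A+B: volume 5+6=11, value 22+31=53
- B+C: volume 6+2=8, value 31+10=41
- C+E: volume 2+9=11, value 10+27=37
- A+C: volume 5+2=7, value 22+10=32
- B: volume 6, value 31
Best: $53.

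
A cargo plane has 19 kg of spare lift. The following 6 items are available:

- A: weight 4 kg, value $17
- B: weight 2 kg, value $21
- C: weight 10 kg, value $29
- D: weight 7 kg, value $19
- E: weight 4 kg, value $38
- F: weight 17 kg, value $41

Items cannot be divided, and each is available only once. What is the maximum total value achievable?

$95

This is a 0/1 knapsack; check combinations near the capacity.
- A+B+D+E: weight 4+2+7+4=17, value 17+21+19+38=95
- B+C+E: weight 2+10+4=16, value 21+29+38=88
- A+C+E: weight 4+10+4=18, value 17+29+38=84
Best: $95.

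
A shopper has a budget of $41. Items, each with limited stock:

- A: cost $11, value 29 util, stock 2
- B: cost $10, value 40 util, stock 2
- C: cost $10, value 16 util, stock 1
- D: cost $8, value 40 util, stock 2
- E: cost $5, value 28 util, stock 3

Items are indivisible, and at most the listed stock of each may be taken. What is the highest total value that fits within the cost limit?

204 util

Top feasible selections:
- 1×B + 2×D + 3×E: cost 41, value 204
- 2×B + 2×D + 1×E: cost 41, value 188
- 1×C + 2×D + 3×E: cost 41, value 180
Best: 204 util.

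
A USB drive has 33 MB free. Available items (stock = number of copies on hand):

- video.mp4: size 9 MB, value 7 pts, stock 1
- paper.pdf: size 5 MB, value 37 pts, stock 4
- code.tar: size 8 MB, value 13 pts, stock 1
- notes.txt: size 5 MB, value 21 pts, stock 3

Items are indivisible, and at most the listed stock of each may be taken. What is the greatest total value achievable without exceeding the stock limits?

Top feasible selections:
- 4×paper.pdf + 2×notes.txt: size 30, value 190
- 4×paper.pdf + 1×code.tar + 1×notes.txt: size 33, value 182
- 3×paper.pdf + 3×notes.txt: size 30, value 174
- 4×paper.pdf + 1×notes.txt: size 25, value 169
Best: 190 pts.

190 pts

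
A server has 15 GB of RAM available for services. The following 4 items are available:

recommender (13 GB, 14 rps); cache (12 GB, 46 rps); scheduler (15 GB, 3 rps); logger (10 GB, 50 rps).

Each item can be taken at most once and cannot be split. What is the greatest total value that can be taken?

50 rps

Check high-value combinations within 15 GB:
- logger: memory 10, value 50
- cache: memory 12, value 46
- recommender: memory 13, value 14
- scheduler: memory 15, value 3
Best: 50 rps.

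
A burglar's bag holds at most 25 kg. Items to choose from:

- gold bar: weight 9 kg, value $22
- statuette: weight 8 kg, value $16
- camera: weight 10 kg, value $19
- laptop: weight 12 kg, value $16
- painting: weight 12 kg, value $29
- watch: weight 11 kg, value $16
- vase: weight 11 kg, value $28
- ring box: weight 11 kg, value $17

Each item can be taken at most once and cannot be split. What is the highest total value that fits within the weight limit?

$57

Check high-value combinations within 25 kg:
- painting+vase: weight 12+11=23, value 29+28=57
- gold bar+painting: weight 9+12=21, value 22+29=51
- gold bar+vase: weight 9+11=20, value 22+28=50
- camera+painting: weight 10+12=22, value 19+29=48
Best: $57.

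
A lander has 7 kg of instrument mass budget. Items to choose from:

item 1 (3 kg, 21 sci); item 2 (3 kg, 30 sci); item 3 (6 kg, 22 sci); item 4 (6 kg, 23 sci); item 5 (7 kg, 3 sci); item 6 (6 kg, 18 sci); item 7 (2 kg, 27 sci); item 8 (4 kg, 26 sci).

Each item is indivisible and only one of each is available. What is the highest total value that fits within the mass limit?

57 sci

This is a 0/1 knapsack; check combinations near the capacity.
- item 2+item 7: mass 3+2=5, value 30+27=57
- item 2+item 8: mass 3+4=7, value 30+26=56
- item 7+item 8: mass 2+4=6, value 27+26=53
Best: 57 sci.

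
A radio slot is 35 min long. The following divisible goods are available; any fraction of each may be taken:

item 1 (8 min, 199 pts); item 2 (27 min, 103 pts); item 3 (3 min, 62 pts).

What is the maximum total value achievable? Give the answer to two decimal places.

Take in order of value per unit:
- item 1 (199/8 per unit): all 8 → value 199, running total 199.00
- item 3 (62/3 per unit): all 3 → value 62, running total 261.00
- item 2 (103/27 per unit): 24 of 27 → value 24×103/27 = 91.5556, running total 352.56
Total 352.56.

352.56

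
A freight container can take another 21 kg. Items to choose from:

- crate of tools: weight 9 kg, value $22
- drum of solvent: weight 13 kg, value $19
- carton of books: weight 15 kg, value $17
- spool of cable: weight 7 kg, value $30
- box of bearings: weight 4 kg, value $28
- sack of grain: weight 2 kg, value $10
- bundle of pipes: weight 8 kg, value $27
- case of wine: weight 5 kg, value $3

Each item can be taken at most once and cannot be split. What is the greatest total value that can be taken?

Check high-value combinations within 21 kg:
- spool of cable+box of bearings+sack of grain+bundle of pipes: weight 7+4+2+8=21, value 30+28+10+27=95
- spool of cable+box of bearings+bundle of pipes: weight 7+4+8=19, value 30+28+27=85
- crate of tools+spool of cable+box of bearings: weight 9+7+4=20, value 22+30+28=80
- crate of tools+box of bearings+bundle of pipes: weight 9+4+8=21, value 22+28+27=77
Best: $95.

$95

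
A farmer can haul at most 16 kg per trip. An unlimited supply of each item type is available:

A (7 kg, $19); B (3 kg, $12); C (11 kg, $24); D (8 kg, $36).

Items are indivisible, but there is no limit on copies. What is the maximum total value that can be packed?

$72

Best value-per-unit is D at 36/8, and filling with it alone uses weight 2×8=16. No mix of the others beats 2×36 = 72.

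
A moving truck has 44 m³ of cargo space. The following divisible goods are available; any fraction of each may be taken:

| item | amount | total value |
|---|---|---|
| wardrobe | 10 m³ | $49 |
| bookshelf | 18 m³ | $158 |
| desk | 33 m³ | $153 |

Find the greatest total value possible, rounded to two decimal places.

281.18

Take in order of value per unit:
- bookshelf (158/18 per unit): all 18 → value 158, running total 158.00
- wardrobe (49/10 per unit): all 10 → value 49, running total 207.00
- desk (153/33 per unit): 16 of 33 → value 16×153/33 = 74.1818, running total 281.18
Total 281.18.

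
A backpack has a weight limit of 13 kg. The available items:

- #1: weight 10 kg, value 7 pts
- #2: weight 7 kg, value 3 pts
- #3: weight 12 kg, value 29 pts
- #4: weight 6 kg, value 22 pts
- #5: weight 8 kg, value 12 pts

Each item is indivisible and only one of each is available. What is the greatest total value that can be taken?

Check high-value combinations within 13 kg:
- #3: weight 12, value 29
- #2+#4: weight 7+6=13, value 3+22=25
- #4: weight 6, value 22
Best: 29 pts.

29 pts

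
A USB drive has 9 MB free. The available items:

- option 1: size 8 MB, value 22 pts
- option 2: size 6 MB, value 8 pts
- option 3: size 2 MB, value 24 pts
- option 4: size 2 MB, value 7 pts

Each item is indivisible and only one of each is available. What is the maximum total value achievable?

32 pts

Check high-value combinations within 9 MB:
- option 2+option 3: size 6+2=8, value 8+24=32
- option 3+option 4: size 2+2=4, value 24+7=31
- option 3: size 2, value 24
- option 1: size 8, value 22
Best: 32 pts.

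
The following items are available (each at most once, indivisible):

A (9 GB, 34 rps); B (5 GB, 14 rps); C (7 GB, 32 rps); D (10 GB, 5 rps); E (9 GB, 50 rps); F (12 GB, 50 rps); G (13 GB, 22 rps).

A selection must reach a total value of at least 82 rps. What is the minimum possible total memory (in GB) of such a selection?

16

Subsets with value ≥ 82, sorted by total memory:
- C+E: memory 16, value 82
- A+E: memory 18, value 84
- C+F: memory 19, value 82
- E+F: memory 21, value 100
Minimum memory: 16 GB.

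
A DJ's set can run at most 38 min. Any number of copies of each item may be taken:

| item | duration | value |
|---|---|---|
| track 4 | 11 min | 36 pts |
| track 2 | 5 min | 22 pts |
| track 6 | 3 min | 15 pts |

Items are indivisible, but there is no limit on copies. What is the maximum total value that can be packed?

187 pts

Best value-per-unit is track 6 at 15/3; filling with it alone gives 12×15 = 180.
Optimal mix: 1×track 2 + 11×track 6 → duration 38, value 187.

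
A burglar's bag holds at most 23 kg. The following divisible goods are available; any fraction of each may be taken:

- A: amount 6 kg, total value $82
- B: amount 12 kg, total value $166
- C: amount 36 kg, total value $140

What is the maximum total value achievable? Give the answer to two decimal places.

Take in order of value per unit:
- B (166/12 per unit): all 12 → value 166, running total 166.00
- A (82/6 per unit): all 6 → value 82, running total 248.00
- C (140/36 per unit): 5 of 36 → value 5×140/36 = 19.4444, running total 267.44
Total 267.44.

267.44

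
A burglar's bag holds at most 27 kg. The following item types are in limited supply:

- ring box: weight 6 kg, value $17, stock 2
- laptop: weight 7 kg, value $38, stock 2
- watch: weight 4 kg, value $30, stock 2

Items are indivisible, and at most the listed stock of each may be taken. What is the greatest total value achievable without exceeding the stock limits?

$136

Best selections within weight 27 and stock limits:
- 2×laptop + 2×watch: weight 22, value 136
- 2×ring box + 1×laptop + 2×watch: weight 27, value 132
- 1×ring box + 2×laptop + 1×watch: weight 24, value 123
- 1×ring box + 1×laptop + 2×watch: weight 21, value 115
Best: $136.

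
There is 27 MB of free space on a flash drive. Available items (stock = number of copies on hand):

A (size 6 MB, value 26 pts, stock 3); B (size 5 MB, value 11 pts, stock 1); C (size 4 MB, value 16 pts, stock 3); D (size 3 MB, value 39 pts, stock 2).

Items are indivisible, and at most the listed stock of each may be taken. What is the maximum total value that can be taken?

Top feasible selections:
- 2×A + 2×C + 2×D: size 26, value 162
- 2×A + 1×B + 1×C + 2×D: size 27, value 157
- 3×A + 2×D: size 24, value 156
- 1×A + 3×C + 2×D: size 24, value 152
Best: 162 pts.

162 pts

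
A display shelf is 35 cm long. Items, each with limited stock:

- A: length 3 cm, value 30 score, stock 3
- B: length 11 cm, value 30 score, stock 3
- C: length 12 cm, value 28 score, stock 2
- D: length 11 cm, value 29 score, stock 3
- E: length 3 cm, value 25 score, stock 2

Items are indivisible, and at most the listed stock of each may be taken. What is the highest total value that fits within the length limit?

175 score

Top feasible selections:
- 3×A + 2×B + 1×E: length 34, value 175
- 3×A + 1×B + 1×D + 1×E: length 34, value 174
Best: 175 score.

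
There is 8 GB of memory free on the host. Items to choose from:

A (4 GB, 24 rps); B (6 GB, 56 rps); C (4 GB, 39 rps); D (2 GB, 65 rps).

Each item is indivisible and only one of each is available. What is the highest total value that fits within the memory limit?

Check high-value combinations within 8 GB:
- B+D: memory 6+2=8, value 56+65=121
- C+D: memory 4+2=6, value 39+65=104
- A+D: memory 4+2=6, value 24+65=89
- D: memory 2, value 65
Best: 121 rps.

121 rps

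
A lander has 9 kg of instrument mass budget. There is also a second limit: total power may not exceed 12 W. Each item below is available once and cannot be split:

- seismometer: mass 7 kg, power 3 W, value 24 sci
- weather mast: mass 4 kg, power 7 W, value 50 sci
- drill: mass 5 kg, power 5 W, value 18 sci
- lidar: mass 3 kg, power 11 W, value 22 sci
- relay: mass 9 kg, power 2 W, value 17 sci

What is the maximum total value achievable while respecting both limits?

Feasible sets respecting both limits:
- weather mast+drill: mass 9, power 12, value 68
- weather mast: mass 4, power 7, value 50
- seismometer: mass 7, power 3, value 24
- lidar: mass 3, power 11, value 22
Best: 68 sci.

68 sci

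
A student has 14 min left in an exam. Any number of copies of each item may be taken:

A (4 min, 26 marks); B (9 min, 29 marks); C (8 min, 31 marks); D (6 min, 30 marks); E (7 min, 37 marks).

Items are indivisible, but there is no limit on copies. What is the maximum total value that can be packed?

Best value-per-unit is A at 26/4; filling with it alone gives 3×26 = 78.
Optimal mix: 2×A + 1×D → time 14, value 82.

82 marks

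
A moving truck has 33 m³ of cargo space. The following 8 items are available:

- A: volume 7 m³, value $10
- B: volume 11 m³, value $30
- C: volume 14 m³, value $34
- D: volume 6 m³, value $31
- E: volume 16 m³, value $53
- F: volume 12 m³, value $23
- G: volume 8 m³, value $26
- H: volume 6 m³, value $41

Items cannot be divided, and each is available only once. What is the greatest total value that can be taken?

Check high-value combinations within 33 m³:
- B+D+G+H: volume 11+6+8+6=31, value 30+31+26+41=128
- D+E+H: volume 6+16+6=28, value 31+53+41=125
- B+E+H: volume 11+16+6=33, value 30+53+41=124
- D+F+G+H: volume 6+12+8+6=32, value 31+23+26+41=121
- E+G+H: volume 16+8+6=30, value 53+26+41=120
Best: $128.

$128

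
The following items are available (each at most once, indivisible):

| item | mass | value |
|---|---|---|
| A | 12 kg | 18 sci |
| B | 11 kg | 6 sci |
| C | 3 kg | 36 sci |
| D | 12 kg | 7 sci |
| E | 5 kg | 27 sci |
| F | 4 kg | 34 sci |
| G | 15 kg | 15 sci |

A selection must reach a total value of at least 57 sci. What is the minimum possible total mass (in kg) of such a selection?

Subsets with value ≥ 57, sorted by total mass:
- C+F: mass 7, value 70
- C+E: mass 8, value 63
- E+F: mass 9, value 61
Minimum mass: 7 kg.

7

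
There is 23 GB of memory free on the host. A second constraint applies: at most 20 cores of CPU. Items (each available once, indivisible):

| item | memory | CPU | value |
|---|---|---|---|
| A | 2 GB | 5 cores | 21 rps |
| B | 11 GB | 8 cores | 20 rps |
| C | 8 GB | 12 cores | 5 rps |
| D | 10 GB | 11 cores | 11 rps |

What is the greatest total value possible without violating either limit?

Feasible sets respecting both limits:
- A+B: memory 13, CPU 13, value 41
- A+D: memory 12, CPU 16, value 32
- B+D: memory 21, CPU 19, value 31
- A+C: memory 10, CPU 17, value 26
Best: 41 rps.

41 rps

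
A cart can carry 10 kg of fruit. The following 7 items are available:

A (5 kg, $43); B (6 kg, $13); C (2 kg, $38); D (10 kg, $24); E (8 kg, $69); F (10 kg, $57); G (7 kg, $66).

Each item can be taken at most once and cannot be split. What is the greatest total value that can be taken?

Check high-value combinations within 10 kg:
- C+E: weight 2+8=10, value 38+69=107
- C+G: weight 2+7=9, value 38+66=104
- A+C: weight 5+2=7, value 43+38=81
Best: $107.

$107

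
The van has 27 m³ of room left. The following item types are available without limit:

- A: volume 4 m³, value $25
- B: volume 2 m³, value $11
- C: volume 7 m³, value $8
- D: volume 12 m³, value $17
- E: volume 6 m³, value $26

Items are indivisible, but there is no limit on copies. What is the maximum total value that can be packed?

Best value-per-unit is A at 25/4; filling with it alone gives 6×25 = 150.
Optimal mix: 6×A + 1×B → volume 26, value 161.

$161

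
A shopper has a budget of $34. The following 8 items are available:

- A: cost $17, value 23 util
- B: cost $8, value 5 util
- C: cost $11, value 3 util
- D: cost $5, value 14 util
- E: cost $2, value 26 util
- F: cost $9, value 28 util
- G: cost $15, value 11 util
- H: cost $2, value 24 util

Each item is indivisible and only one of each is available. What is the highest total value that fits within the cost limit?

This is a 0/1 knapsack; check combinations near the capacity.
- D+E+F+G+H: cost 5+2+9+15+2=33, value 14+26+28+11+24=103
- A+E+F+H: cost 17+2+9+2=30, value 23+26+28+24=101
- B+D+E+F+H: cost 8+5+2+9+2=26, value 5+14+26+28+24=97
- C+D+E+F+H: cost 11+5+2+9+2=29, value 3+14+26+28+24=95
- D+E+F+H: cost 5+2+9+2=18, value 14+26+28+24=92
Best: 103 util.

103 util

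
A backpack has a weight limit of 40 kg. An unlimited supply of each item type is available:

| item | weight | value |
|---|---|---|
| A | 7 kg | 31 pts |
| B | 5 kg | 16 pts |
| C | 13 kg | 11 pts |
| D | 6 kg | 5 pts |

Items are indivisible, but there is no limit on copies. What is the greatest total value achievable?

Best value-per-unit is A at 31/7; filling with it alone gives 5×31 = 155.
Optimal mix: 5×A + 1×B → weight 40, value 171.

171 pts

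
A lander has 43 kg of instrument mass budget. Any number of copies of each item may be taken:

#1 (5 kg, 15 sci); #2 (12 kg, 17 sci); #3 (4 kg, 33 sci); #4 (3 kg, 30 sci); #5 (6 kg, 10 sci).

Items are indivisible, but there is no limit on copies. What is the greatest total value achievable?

Best value-per-unit is #4 at 30/3; filling with it alone gives 14×30 = 420.
Optimal mix: 1×#3 + 13×#4 → mass 43, value 423.

423 sci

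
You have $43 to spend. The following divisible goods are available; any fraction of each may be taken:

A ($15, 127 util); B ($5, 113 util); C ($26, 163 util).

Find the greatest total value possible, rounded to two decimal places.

Take in order of value per unit:
- B (113/5 per unit): all 5 → value 113, running total 113.00
- A (127/15 per unit): all 15 → value 127, running total 240.00
- C (163/26 per unit): 23 of 26 → value 23×163/26 = 144.1923, running total 384.19
Total 384.19.

384.19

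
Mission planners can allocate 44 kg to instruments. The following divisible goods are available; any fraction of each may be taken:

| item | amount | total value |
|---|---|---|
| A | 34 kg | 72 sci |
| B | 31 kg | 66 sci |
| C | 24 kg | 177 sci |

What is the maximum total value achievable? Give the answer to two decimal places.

Take in order of value per unit:
- C (177/24 per unit): all 24 → value 177, running total 177.00
- B (66/31 per unit): 20 of 31 → value 20×66/31 = 42.5806, running total 219.58
Total 219.58.

219.58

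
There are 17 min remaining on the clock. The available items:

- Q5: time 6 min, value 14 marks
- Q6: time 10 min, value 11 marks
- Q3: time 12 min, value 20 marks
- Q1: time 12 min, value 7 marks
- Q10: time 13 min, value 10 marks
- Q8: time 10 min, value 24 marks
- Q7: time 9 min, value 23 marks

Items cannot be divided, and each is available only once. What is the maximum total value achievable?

38 marks

Check high-value combinations within 17 min:
- Q5+Q8: time 6+10=16, value 14+24=38
- Q5+Q7: time 6+9=15, value 14+23=37
- Q5+Q6: time 6+10=16, value 14+11=25
- Q8: time 10, value 24
Best: 38 marks.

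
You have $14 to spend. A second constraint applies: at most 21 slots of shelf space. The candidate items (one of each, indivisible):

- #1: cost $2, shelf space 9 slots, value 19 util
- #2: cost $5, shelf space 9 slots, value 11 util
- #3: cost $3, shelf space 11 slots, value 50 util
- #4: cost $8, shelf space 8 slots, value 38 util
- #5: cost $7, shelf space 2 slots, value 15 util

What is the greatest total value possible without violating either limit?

Feasible sets respecting both limits:
- #3+#4: cost 11, shelf space 19, value 88
- #1+#3: cost 5, shelf space 20, value 69
- #3+#5: cost 10, shelf space 13, value 65
- #2+#3: cost 8, shelf space 20, value 61
Best: 88 util.

88 util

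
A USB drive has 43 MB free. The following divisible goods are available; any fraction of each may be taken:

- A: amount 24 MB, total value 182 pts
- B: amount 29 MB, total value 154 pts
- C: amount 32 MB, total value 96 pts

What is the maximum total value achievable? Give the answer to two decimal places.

Take in order of value per unit:
- A (182/24 per unit): all 24 → value 182, running total 182.00
- B (154/29 per unit): 19 of 29 → value 19×154/29 = 100.8966, running total 282.90
Total 282.90.

282.90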